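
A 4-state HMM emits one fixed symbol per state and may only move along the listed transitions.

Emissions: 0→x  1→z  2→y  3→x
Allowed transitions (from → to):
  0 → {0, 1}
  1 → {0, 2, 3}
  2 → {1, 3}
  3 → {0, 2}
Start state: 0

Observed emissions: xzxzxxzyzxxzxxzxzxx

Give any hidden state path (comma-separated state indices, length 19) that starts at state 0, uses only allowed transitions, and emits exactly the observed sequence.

0,1,0,1,0,0,1,2,1,3,0,1,0,0,1,0,1,3,0

  0: obs=x cand={0,3} pick 0 [start]
  1: obs=z cand={1} pick 1 [0->1 ok]
  2: obs=x cand={0,3} pick 0 [1->0 ok]
  3: obs=z cand={1} pick 1 [0->1 ok]
  4: obs=x cand={0,3} pick 0 [1->0 ok]
  5: obs=x cand={0,3} pick 0 [0->0 ok]
  6: obs=z cand={1} pick 1 [0->1 ok]
  7: obs=y cand={2} pick 2 [1->2 ok]
  8: obs=z cand={1} pick 1 [2->1 ok]
  9: obs=x cand={0,3} pick 3 [1->3 ok]
  10: obs=x cand={0,3} pick 0 [3->0 ok]
  11: obs=z cand={1} pick 1 [0->1 ok]
  12: obs=x cand={0,3} pick 0 [1->0 ok]
  13: obs=x cand={0,3} pick 0 [0->0 ok]
  14: obs=z cand={1} pick 1 [0->1 ok]
  15: obs=x cand={0,3} pick 0 [1->0 ok]
  16: obs=z cand={1} pick 1 [0->1 ok]
  17: obs=x cand={0,3} pick 3 [1->3 ok]
  18: obs=x cand={0,3} pick 0 [3->0 ok]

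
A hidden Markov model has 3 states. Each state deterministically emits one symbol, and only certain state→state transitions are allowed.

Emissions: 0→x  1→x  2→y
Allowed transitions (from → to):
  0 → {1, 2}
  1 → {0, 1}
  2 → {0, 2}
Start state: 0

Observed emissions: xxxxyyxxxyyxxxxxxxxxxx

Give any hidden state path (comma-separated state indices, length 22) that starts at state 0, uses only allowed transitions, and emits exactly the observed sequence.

0,1,1,0,2,2,0,1,0,2,2,0,1,1,0,1,1,0,1,1,1,1

  0: obs=x cand={0,1} pick 0 [start]
  1: obs=x cand={0,1} pick 1 [0->1 ok]
  2: obs=x cand={0,1} pick 1 [1->1 ok]
  3: obs=x cand={0,1} pick 0 [1->0 ok]
  4: obs=y cand={2} pick 2 [0->2 ok]
  5: obs=y cand={2} pick 2 [2->2 ok]
  6: obs=x cand={0,1} pick 0 [2->0 ok]
  7: obs=x cand={0,1} pick 1 [0->1 ok]
  8: obs=x cand={0,1} pick 0 [1->0 ok]
  9: obs=y cand={2} pick 2 [0->2 ok]
  10: obs=y cand={2} pick 2 [2->2 ok]
  11: obs=x cand={0,1} pick 0 [2->0 ok]
  12: obs=x cand={0,1} pick 1 [0->1 ok]
  13: obs=x cand={0,1} pick 1 [1->1 ok]
  14: obs=x cand={0,1} pick 0 [1->0 ok]
  15: obs=x cand={0,1} pick 1 [0->1 ok]
  16: obs=x cand={0,1} pick 1 [1->1 ok]
  17: obs=x cand={0,1} pick 0 [1->0 ok]
  18: obs=x cand={0,1} pick 1 [0->1 ok]
  19: obs=x cand={0,1} pick 1 [1->1 ok]
  20: obs=x cand={0,1} pick 1 [1->1 ok]
  21: obs=x cand={0,1} pick 1 [1->1 ok]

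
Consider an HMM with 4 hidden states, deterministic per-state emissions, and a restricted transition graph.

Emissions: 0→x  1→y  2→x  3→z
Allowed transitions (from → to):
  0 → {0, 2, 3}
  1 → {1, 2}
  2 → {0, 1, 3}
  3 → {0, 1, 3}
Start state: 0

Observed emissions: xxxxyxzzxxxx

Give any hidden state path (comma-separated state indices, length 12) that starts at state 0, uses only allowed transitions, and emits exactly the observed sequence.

  0: obs=x cand={0,2} pick 0 [start]
  1: obs=x cand={0,2} pick 2 [0->2 ok]
  2: obs=x cand={0,2} pick 0 [2->0 ok]
  3: obs=x cand={0,2} pick 2 [0->2 ok]
  4: obs=y cand={1} pick 1 [2->1 ok]
  5: obs=x cand={0,2} pick 2 [1->2 ok]
  6: obs=z cand={3} pick 3 [2->3 ok]
  7: obs=z cand={3} pick 3 [3->3 ok]
  8: obs=x cand={0,2} pick 0 [3->0 ok]
  9: obs=x cand={0,2} pick 0 [0->0 ok]
  10: obs=x cand={0,2} pick 0 [0->0 ok]
  11: obs=x cand={0,2} pick 0 [0->0 ok]

0,2,0,2,1,2,3,3,0,0,0,0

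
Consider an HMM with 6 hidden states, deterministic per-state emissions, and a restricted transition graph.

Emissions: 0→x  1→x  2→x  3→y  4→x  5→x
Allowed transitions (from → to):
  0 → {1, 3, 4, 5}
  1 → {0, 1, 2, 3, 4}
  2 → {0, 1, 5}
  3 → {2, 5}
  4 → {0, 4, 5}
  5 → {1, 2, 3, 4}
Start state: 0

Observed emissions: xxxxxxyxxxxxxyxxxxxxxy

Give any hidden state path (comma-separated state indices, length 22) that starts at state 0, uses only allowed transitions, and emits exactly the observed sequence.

0,5,2,1,2,1,3,5,4,5,1,2,5,3,5,4,4,5,4,0,5,3

  [0] x  {0,1,2,4,5}  => 0  start
  [1] x  {0,1,2,4,5}  => 5  0->5 ok
  [2] x  {0,1,2,4,5}  => 2  5->2 ok
  [3] x  {0,1,2,4,5}  => 1  2->1 ok
  [4] x  {0,1,2,4,5}  => 2  1->2 ok
  [5] x  {0,1,2,4,5}  => 1  2->1 ok
  [6] y  {3}  => 3  1->3 ok
  [7] x  {0,1,2,4,5}  => 5  3->5 ok
  [8] x  {0,1,2,4,5}  => 4  5->4 ok
  [9] x  {0,1,2,4,5}  => 5  4->5 ok
  [10] x  {0,1,2,4,5}  => 1  5->1 ok
  [11] x  {0,1,2,4,5}  => 2  1->2 ok
  [12] x  {0,1,2,4,5}  => 5  2->5 ok
  [13] y  {3}  => 3  5->3 ok
  [14] x  {0,1,2,4,5}  => 5  3->5 ok
  [15] x  {0,1,2,4,5}  => 4  5->4 ok
  [16] x  {0,1,2,4,5}  => 4  4->4 ok
  [17] x  {0,1,2,4,5}  => 5  4->5 ok
  [18] x  {0,1,2,4,5}  => 4  5->4 ok
  [19] x  {0,1,2,4,5}  => 0  4->0 ok
  [20] x  {0,1,2,4,5}  => 5  0->5 ok
  [21] y  {3}  => 3  5->3 ok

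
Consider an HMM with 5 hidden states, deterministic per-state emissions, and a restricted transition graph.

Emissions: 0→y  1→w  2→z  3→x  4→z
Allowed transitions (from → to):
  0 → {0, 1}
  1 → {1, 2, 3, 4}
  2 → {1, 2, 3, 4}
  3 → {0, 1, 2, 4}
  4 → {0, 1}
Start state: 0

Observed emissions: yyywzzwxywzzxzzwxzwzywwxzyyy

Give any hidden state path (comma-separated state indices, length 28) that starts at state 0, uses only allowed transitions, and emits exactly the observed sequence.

  0: obs=y cand={0} pick 0 [start]
  1: obs=y cand={0} pick 0 [0->0 ok]
  2: obs=y cand={0} pick 0 [0->0 ok]
  3: obs=w cand={1} pick 1 [0->1 ok]
  4: obs=z cand={2,4} pick 2 [1->2 ok]
  5: obs=z cand={2,4} pick 4 [2->4 ok]
  6: obs=w cand={1} pick 1 [4->1 ok]
  7: obs=x cand={3} pick 3 [1->3 ok]
  8: obs=y cand={0} pick 0 [3->0 ok]
  9: obs=w cand={1} pick 1 [0->1 ok]
  10: obs=z cand={2,4} pick 2 [1->2 ok]
  11: obs=z cand={2,4} pick 2 [2->2 ok]
  12: obs=x cand={3} pick 3 [2->3 ok]
  13: obs=z cand={2,4} pick 2 [3->2 ok]
  14: obs=z cand={2,4} pick 4 [2->4 ok]
  15: obs=w cand={1} pick 1 [4->1 ok]
  16: obs=x cand={3} pick 3 [1->3 ok]
  17: obs=z cand={2,4} pick 4 [3->4 ok]
  18: obs=w cand={1} pick 1 [4->1 ok]
  19: obs=z cand={2,4} pick 4 [1->4 ok]
  20: obs=y cand={0} pick 0 [4->0 ok]
  21: obs=w cand={1} pick 1 [0->1 ok]
  22: obs=w cand={1} pick 1 [1->1 ok]
  23: obs=x cand={3} pick 3 [1->3 ok]
  24: obs=z cand={2,4} pick 4 [3->4 ok]
  25: obs=y cand={0} pick 0 [4->0 ok]
  26: obs=y cand={0} pick 0 [0->0 ok]
  27: obs=y cand={0} pick 0 [0->0 ok]

0,0,0,1,2,4,1,3,0,1,2,2,3,2,4,1,3,4,1,4,0,1,1,3,4,0,0,0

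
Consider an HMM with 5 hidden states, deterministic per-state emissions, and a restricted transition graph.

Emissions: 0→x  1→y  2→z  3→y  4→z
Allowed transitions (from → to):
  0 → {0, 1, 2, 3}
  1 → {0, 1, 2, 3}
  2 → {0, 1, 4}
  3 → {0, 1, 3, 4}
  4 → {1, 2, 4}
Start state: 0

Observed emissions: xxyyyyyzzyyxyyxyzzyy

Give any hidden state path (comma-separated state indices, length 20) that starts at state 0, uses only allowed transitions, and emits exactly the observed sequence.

0,0,1,1,3,1,3,4,4,1,3,0,1,3,0,3,4,4,1,1

  pos 0: x in {0}, choose 0; start
  pos 1: x in {0}, choose 0; 0->0 ok
  pos 2: y in {1,3}, choose 1; 0->1 ok
  pos 3: y in {1,3}, choose 1; 1->1 ok
  pos 4: y in {1,3}, choose 3; 1->3 ok
  pos 5: y in {1,3}, choose 1; 3->1 ok
  pos 6: y in {1,3}, choose 3; 1->3 ok
  pos 7: z in {2,4}, choose 4; 3->4 ok
  pos 8: z in {2,4}, choose 4; 4->4 ok
  pos 9: y in {1,3}, choose 1; 4->1 ok
  pos 10: y in {1,3}, choose 3; 1->3 ok
  pos 11: x in {0}, choose 0; 3->0 ok
  pos 12: y in {1,3}, choose 1; 0->1 ok
  pos 13: y in {1,3}, choose 3; 1->3 ok
  pos 14: x in {0}, choose 0; 3->0 ok
  pos 15: y in {1,3}, choose 3; 0->3 ok
  pos 16: z in {2,4}, choose 4; 3->4 ok
  pos 17: z in {2,4}, choose 4; 4->4 ok
  pos 18: y in {1,3}, choose 1; 4->1 ok
  pos 19: y in {1,3}, choose 1; 1->1 ok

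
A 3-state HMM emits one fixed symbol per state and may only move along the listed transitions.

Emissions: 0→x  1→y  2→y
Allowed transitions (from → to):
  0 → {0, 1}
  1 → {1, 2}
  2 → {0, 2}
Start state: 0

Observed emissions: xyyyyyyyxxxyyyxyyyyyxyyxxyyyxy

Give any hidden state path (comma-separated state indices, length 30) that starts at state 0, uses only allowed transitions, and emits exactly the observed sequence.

  pos 0: x in {0}, choose 0; start
  pos 1: y in {1,2}, choose 1; 0->1 ok
  pos 2: y in {1,2}, choose 1; 1->1 ok
  pos 3: y in {1,2}, choose 1; 1->1 ok
  pos 4: y in {1,2}, choose 1; 1->1 ok
  pos 5: y in {1,2}, choose 1; 1->1 ok
  pos 6: y in {1,2}, choose 1; 1->1 ok
  pos 7: y in {1,2}, choose 2; 1->2 ok
  pos 8: x in {0}, choose 0; 2->0 ok
  pos 9: x in {0}, choose 0; 0->0 ok
  pos 10: x in {0}, choose 0; 0->0 ok
  pos 11: y in {1,2}, choose 1; 0->1 ok
  pos 12: y in {1,2}, choose 2; 1->2 ok
  pos 13: y in {1,2}, choose 2; 2->2 ok
  pos 14: x in {0}, choose 0; 2->0 ok
  pos 15: y in {1,2}, choose 1; 0->1 ok
  pos 16: y in {1,2}, choose 2; 1->2 ok
  pos 17: y in {1,2}, choose 2; 2->2 ok
  pos 18: y in {1,2}, choose 2; 2->2 ok
  pos 19: y in {1,2}, choose 2; 2->2 ok
  pos 20: x in {0}, choose 0; 2->0 ok
  pos 21: y in {1,2}, choose 1; 0->1 ok
  pos 22: y in {1,2}, choose 2; 1->2 ok
  pos 23: x in {0}, choose 0; 2->0 ok
  pos 24: x in {0}, choose 0; 0->0 ok
  pos 25: y in {1,2}, choose 1; 0->1 ok
  pos 26: y in {1,2}, choose 2; 1->2 ok
  pos 27: y in {1,2}, choose 2; 2->2 ok
  pos 28: x in {0}, choose 0; 2->0 ok
  pos 29: y in {1,2}, choose 1; 0->1 ok

0,1,1,1,1,1,1,2,0,0,0,1,2,2,0,1,2,2,2,2,0,1,2,0,0,1,2,2,0,1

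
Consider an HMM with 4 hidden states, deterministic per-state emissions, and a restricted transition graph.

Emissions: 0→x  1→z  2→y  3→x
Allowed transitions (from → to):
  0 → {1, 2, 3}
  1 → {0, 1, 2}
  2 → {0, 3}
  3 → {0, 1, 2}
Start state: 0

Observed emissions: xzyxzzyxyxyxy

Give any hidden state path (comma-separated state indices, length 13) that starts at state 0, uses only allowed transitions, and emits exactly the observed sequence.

0,1,2,0,1,1,2,3,2,0,2,0,2

  [0] x  {0,3}  => 0  start
  [1] z  {1}  => 1  0->1 ok
  [2] y  {2}  => 2  1->2 ok
  [3] x  {0,3}  => 0  2->0 ok
  [4] z  {1}  => 1  0->1 ok
  [5] z  {1}  => 1  1->1 ok
  [6] y  {2}  => 2  1->2 ok
  [7] x  {0,3}  => 3  2->3 ok
  [8] y  {2}  => 2  3->2 ok
  [9] x  {0,3}  => 0  2->0 ok
  [10] y  {2}  => 2  0->2 ok
  [11] x  {0,3}  => 0  2->0 ok
  [12] y  {2}  => 2  0->2 ok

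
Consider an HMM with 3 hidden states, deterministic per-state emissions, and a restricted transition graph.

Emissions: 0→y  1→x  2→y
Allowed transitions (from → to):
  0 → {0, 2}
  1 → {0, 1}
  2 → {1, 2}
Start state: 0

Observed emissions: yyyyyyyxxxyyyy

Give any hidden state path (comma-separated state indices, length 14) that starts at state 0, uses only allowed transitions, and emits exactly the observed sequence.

0,2,2,2,2,2,2,1,1,1,0,0,0,2

  pos 0: y in {0,2}, choose 0; start
  pos 1: y in {0,2}, choose 2; 0->2 ok
  pos 2: y in {0,2}, choose 2; 2->2 ok
  pos 3: y in {0,2}, choose 2; 2->2 ok
  pos 4: y in {0,2}, choose 2; 2->2 ok
  pos 5: y in {0,2}, choose 2; 2->2 ok
  pos 6: y in {0,2}, choose 2; 2->2 ok
  pos 7: x in {1}, choose 1; 2->1 ok
  pos 8: x in {1}, choose 1; 1->1 ok
  pos 9: x in {1}, choose 1; 1->1 ok
  pos 10: y in {0,2}, choose 0; 1->0 ok
  pos 11: y in {0,2}, choose 0; 0->0 ok
  pos 12: y in {0,2}, choose 0; 0->0 ok
  pos 13: y in {0,2}, choose 2; 0->2 ok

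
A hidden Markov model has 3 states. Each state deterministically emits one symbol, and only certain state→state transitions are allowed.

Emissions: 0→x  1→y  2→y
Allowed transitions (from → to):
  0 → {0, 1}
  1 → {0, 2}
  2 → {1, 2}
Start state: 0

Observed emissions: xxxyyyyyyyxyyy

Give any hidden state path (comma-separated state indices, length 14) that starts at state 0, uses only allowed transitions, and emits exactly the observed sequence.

  [0] x  {0}  => 0  start
  [1] x  {0}  => 0  0->0 ok
  [2] x  {0}  => 0  0->0 ok
  [3] y  {1,2}  => 1  0->1 ok
  [4] y  {1,2}  => 2  1->2 ok
  [5] y  {1,2}  => 1  2->1 ok
  [6] y  {1,2}  => 2  1->2 ok
  [7] y  {1,2}  => 2  2->2 ok
  [8] y  {1,2}  => 2  2->2 ok
  [9] y  {1,2}  => 1  2->1 ok
  [10] x  {0}  => 0  1->0 ok
  [11] y  {1,2}  => 1  0->1 ok
  [12] y  {1,2}  => 2  1->2 ok
  [13] y  {1,2}  => 1  2->1 ok

0,0,0,1,2,1,2,2,2,1,0,1,2,1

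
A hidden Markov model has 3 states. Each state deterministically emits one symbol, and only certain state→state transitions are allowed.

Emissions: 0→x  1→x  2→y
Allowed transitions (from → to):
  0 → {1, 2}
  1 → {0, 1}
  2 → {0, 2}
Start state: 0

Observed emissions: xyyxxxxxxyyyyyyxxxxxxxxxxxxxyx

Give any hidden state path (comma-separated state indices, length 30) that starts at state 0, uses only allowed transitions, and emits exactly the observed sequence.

  t0 'x' -> {0,1}, take 0 (start)
  t1 'y' -> {2}, take 2 (0->2 ok)
  t2 'y' -> {2}, take 2 (2->2 ok)
  t3 'x' -> {0,1}, take 0 (2->0 ok)
  t4 'x' -> {0,1}, take 1 (0->1 ok)
  t5 'x' -> {0,1}, take 0 (1->0 ok)
  t6 'x' -> {0,1}, take 1 (0->1 ok)
  t7 'x' -> {0,1}, take 1 (1->1 ok)
  t8 'x' -> {0,1}, take 0 (1->0 ok)
  t9 'y' -> {2}, take 2 (0->2 ok)
  t10 'y' -> {2}, take 2 (2->2 ok)
  t11 'y' -> {2}, take 2 (2->2 ok)
  t12 'y' -> {2}, take 2 (2->2 ok)
  t13 'y' -> {2}, take 2 (2->2 ok)
  t14 'y' -> {2}, take 2 (2->2 ok)
  t15 'x' -> {0,1}, take 0 (2->0 ok)
  t16 'x' -> {0,1}, take 1 (0->1 ok)
  t17 'x' -> {0,1}, take 0 (1->0 ok)
  t18 'x' -> {0,1}, take 1 (0->1 ok)
  t19 'x' -> {0,1}, take 0 (1->0 ok)
  t20 'x' -> {0,1}, take 1 (0->1 ok)
  t21 'x' -> {0,1}, take 0 (1->0 ok)
  t22 'x' -> {0,1}, take 1 (0->1 ok)
  t23 'x' -> {0,1}, take 1 (1->1 ok)
  t24 'x' -> {0,1}, take 1 (1->1 ok)
  t25 'x' -> {0,1}, take 1 (1->1 ok)
  t26 'x' -> {0,1}, take 1 (1->1 ok)
  t27 'x' -> {0,1}, take 0 (1->0 ok)
  t28 'y' -> {2}, take 2 (0->2 ok)
  t29 'x' -> {0,1}, take 0 (2->0 ok)

0,2,2,0,1,0,1,1,0,2,2,2,2,2,2,0,1,0,1,0,1,0,1,1,1,1,1,0,2,0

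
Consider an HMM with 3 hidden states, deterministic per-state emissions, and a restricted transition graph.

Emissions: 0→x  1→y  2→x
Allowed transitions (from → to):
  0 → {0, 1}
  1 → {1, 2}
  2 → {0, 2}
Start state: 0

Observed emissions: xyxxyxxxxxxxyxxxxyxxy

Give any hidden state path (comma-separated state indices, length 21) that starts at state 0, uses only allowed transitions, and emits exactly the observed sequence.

  0: obs=x cand={0,2} pick 0 [start]
  1: obs=y cand={1} pick 1 [0->1 ok]
  2: obs=x cand={0,2} pick 2 [1->2 ok]
  3: obs=x cand={0,2} pick 0 [2->0 ok]
  4: obs=y cand={1} pick 1 [0->1 ok]
  5: obs=x cand={0,2} pick 2 [1->2 ok]
  6: obs=x cand={0,2} pick 2 [2->2 ok]
  7: obs=x cand={0,2} pick 2 [2->2 ok]
  8: obs=x cand={0,2} pick 2 [2->2 ok]
  9: obs=x cand={0,2} pick 0 [2->0 ok]
  10: obs=x cand={0,2} pick 0 [0->0 ok]
  11: obs=x cand={0,2} pick 0 [0->0 ok]
  12: obs=y cand={1} pick 1 [0->1 ok]
  13: obs=x cand={0,2} pick 2 [1->2 ok]
  14: obs=x cand={0,2} pick 2 [2->2 ok]
  15: obs=x cand={0,2} pick 2 [2->2 ok]
  16: obs=x cand={0,2} pick 0 [2->0 ok]
  17: obs=y cand={1} pick 1 [0->1 ok]
  18: obs=x cand={0,2} pick 2 [1->2 ok]
  19: obs=x cand={0,2} pick 0 [2->0 ok]
  20: obs=y cand={1} pick 1 [0->1 ok]

0,1,2,0,1,2,2,2,2,0,0,0,1,2,2,2,0,1,2,0,1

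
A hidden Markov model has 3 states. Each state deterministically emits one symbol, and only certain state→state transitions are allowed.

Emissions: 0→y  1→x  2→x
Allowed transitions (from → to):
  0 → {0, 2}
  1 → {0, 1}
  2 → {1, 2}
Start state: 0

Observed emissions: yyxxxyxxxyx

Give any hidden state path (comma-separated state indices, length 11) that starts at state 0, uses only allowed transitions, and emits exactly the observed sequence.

  pos 0: y in {0}, choose 0; start
  pos 1: y in {0}, choose 0; 0->0 ok
  pos 2: x in {1,2}, choose 2; 0->2 ok
  pos 3: x in {1,2}, choose 2; 2->2 ok
  pos 4: x in {1,2}, choose 1; 2->1 ok
  pos 5: y in {0}, choose 0; 1->0 ok
  pos 6: x in {1,2}, choose 2; 0->2 ok
  pos 7: x in {1,2}, choose 1; 2->1 ok
  pos 8: x in {1,2}, choose 1; 1->1 ok
  pos 9: y in {0}, choose 0; 1->0 ok
  pos 10: x in {1,2}, choose 2; 0->2 ok

0,0,2,2,1,0,2,1,1,0,2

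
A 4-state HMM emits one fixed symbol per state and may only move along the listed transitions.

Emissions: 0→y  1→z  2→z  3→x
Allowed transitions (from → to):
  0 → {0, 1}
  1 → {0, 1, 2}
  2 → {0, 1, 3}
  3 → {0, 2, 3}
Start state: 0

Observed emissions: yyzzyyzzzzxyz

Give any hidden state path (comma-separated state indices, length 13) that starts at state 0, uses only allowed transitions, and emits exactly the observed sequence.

0,0,1,1,0,0,1,1,1,2,3,0,1

  0: obs=y cand={0} pick 0 [start]
  1: obs=y cand={0} pick 0 [0->0 ok]
  2: obs=z cand={1,2} pick 1 [0->1 ok]
  3: obs=z cand={1,2} pick 1 [1->1 ok]
  4: obs=y cand={0} pick 0 [1->0 ok]
  5: obs=y cand={0} pick 0 [0->0 ok]
  6: obs=z cand={1,2} pick 1 [0->1 ok]
  7: obs=z cand={1,2} pick 1 [1->1 ok]
  8: obs=z cand={1,2} pick 1 [1->1 ok]
  9: obs=z cand={1,2} pick 2 [1->2 ok]
  10: obs=x cand={3} pick 3 [2->3 ok]
  11: obs=y cand={0} pick 0 [3->0 ok]
  12: obs=z cand={1,2} pick 1 [0->1 ok]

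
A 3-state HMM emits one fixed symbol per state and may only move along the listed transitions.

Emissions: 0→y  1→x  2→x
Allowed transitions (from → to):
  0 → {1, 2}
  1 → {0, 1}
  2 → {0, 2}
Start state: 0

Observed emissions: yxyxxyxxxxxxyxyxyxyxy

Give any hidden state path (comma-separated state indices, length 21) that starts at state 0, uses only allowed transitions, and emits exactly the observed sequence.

0,1,0,2,2,0,1,1,1,1,1,1,0,2,0,1,0,2,0,2,0

  0: obs=y cand={0} pick 0 [start]
  1: obs=x cand={1,2} pick 1 [0->1 ok]
  2: obs=y cand={0} pick 0 [1->0 ok]
  3: obs=x cand={1,2} pick 2 [0->2 ok]
  4: obs=x cand={1,2} pick 2 [2->2 ok]
  5: obs=y cand={0} pick 0 [2->0 ok]
  6: obs=x cand={1,2} pick 1 [0->1 ok]
  7: obs=x cand={1,2} pick 1 [1->1 ok]
  8: obs=x cand={1,2} pick 1 [1->1 ok]
  9: obs=x cand={1,2} pick 1 [1->1 ok]
  10: obs=x cand={1,2} pick 1 [1->1 ok]
  11: obs=x cand={1,2} pick 1 [1->1 ok]
  12: obs=y cand={0} pick 0 [1->0 ok]
  13: obs=x cand={1,2} pick 2 [0->2 ok]
  14: obs=y cand={0} pick 0 [2->0 ok]
  15: obs=x cand={1,2} pick 1 [0->1 ok]
  16: obs=y cand={0} pick 0 [1->0 ok]
  17: obs=x cand={1,2} pick 2 [0->2 ok]
  18: obs=y cand={0} pick 0 [2->0 ok]
  19: obs=x cand={1,2} pick 2 [0->2 ok]
  20: obs=y cand={0} pick 0 [2->0 ok]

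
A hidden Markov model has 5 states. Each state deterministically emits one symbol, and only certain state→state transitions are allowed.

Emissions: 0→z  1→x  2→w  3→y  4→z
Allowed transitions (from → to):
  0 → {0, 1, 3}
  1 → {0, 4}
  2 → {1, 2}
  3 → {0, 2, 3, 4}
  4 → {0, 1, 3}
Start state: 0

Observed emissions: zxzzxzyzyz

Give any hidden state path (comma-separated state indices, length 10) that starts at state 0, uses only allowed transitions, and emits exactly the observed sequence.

0,1,4,0,1,0,3,0,3,0

  0: obs=z cand={0,4} pick 0 [start]
  1: obs=x cand={1} pick 1 [0->1 ok]
  2: obs=z cand={0,4} pick 4 [1->4 ok]
  3: obs=z cand={0,4} pick 0 [4->0 ok]
  4: obs=x cand={1} pick 1 [0->1 ok]
  5: obs=z cand={0,4} pick 0 [1->0 ok]
  6: obs=y cand={3} pick 3 [0->3 ok]
  7: obs=z cand={0,4} pick 0 [3->0 ok]
  8: obs=y cand={3} pick 3 [0->3 ok]
  9: obs=z cand={0,4} pick 0 [3->0 ok]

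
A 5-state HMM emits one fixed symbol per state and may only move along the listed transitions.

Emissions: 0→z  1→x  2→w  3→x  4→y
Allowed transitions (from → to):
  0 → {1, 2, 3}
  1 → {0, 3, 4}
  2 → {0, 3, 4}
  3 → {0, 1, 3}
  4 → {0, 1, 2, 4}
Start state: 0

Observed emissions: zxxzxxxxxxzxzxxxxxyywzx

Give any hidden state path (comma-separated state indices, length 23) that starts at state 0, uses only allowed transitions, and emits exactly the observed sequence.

0,3,1,0,1,3,3,3,1,3,0,1,0,3,3,3,3,1,4,4,2,0,3

  pos 0: z in {0}, choose 0; start
  pos 1: x in {1,3}, choose 3; 0->3 ok
  pos 2: x in {1,3}, choose 1; 3->1 ok
  pos 3: z in {0}, choose 0; 1->0 ok
  pos 4: x in {1,3}, choose 1; 0->1 ok
  pos 5: x in {1,3}, choose 3; 1->3 ok
  pos 6: x in {1,3}, choose 3; 3->3 ok
  pos 7: x in {1,3}, choose 3; 3->3 ok
  pos 8: x in {1,3}, choose 1; 3->1 ok
  pos 9: x in {1,3}, choose 3; 1->3 ok
  pos 10: z in {0}, choose 0; 3->0 ok
  pos 11: x in {1,3}, choose 1; 0->1 ok
  pos 12: z in {0}, choose 0; 1->0 ok
  pos 13: x in {1,3}, choose 3; 0->3 ok
  pos 14: x in {1,3}, choose 3; 3->3 ok
  pos 15: x in {1,3}, choose 3; 3->3 ok
  pos 16: x in {1,3}, choose 3; 3->3 ok
  pos 17: x in {1,3}, choose 1; 3->1 ok
  pos 18: y in {4}, choose 4; 1->4 ok
  pos 19: y in {4}, choose 4; 4->4 ok
  pos 20: w in {2}, choose 2; 4->2 ok
  pos 21: z in {0}, choose 0; 2->0 ok
  pos 22: x in {1,3}, choose 3; 0->3 ok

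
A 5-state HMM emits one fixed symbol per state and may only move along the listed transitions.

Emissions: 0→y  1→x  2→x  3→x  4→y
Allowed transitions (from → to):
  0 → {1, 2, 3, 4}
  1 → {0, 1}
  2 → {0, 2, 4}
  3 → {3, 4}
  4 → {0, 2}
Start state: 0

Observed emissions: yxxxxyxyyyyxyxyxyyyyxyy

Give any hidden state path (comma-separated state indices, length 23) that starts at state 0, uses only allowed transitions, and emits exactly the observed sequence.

  t0 'y' -> {0,4}, take 0 (start)
  t1 'x' -> {1,2,3}, take 1 (0->1 ok)
  t2 'x' -> {1,2,3}, take 1 (1->1 ok)
  t3 'x' -> {1,2,3}, take 1 (1->1 ok)
  t4 'x' -> {1,2,3}, take 1 (1->1 ok)
  t5 'y' -> {0,4}, take 0 (1->0 ok)
  t6 'x' -> {1,2,3}, take 2 (0->2 ok)
  t7 'y' -> {0,4}, take 0 (2->0 ok)
  t8 'y' -> {0,4}, take 4 (0->4 ok)
  t9 'y' -> {0,4}, take 0 (4->0 ok)
  t10 'y' -> {0,4}, take 4 (0->4 ok)
  t11 'x' -> {1,2,3}, take 2 (4->2 ok)
  t12 'y' -> {0,4}, take 0 (2->0 ok)
  t13 'x' -> {1,2,3}, take 2 (0->2 ok)
  t14 'y' -> {0,4}, take 0 (2->0 ok)
  t15 'x' -> {1,2,3}, take 2 (0->2 ok)
  t16 'y' -> {0,4}, take 0 (2->0 ok)
  t17 'y' -> {0,4}, take 4 (0->4 ok)
  t18 'y' -> {0,4}, take 0 (4->0 ok)
  t19 'y' -> {0,4}, take 4 (0->4 ok)
  t20 'x' -> {1,2,3}, take 2 (4->2 ok)
  t21 'y' -> {0,4}, take 4 (2->4 ok)
  t22 'y' -> {0,4}, take 0 (4->0 ok)

0,1,1,1,1,0,2,0,4,0,4,2,0,2,0,2,0,4,0,4,2,4,0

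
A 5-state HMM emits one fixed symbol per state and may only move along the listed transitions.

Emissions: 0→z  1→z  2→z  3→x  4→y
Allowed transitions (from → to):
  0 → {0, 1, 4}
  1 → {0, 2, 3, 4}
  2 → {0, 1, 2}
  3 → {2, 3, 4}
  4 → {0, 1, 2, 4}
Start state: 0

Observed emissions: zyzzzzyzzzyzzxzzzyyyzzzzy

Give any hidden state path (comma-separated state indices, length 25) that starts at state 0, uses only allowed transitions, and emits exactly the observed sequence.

0,4,0,1,2,0,4,1,2,1,4,2,1,3,2,2,0,4,4,4,0,0,0,0,4

  [0] z  {0,1,2}  => 0  start
  [1] y  {4}  => 4  0->4 ok
  [2] z  {0,1,2}  => 0  4->0 ok
  [3] z  {0,1,2}  => 1  0->1 ok
  [4] z  {0,1,2}  => 2  1->2 ok
  [5] z  {0,1,2}  => 0  2->0 ok
  [6] y  {4}  => 4  0->4 ok
  [7] z  {0,1,2}  => 1  4->1 ok
  [8] z  {0,1,2}  => 2  1->2 ok
  [9] z  {0,1,2}  => 1  2->1 ok
  [10] y  {4}  => 4  1->4 ok
  [11] z  {0,1,2}  => 2  4->2 ok
  [12] z  {0,1,2}  => 1  2->1 ok
  [13] x  {3}  => 3  1->3 ok
  [14] z  {0,1,2}  => 2  3->2 ok
  [15] z  {0,1,2}  => 2  2->2 ok
  [16] z  {0,1,2}  => 0  2->0 ok
  [17] y  {4}  => 4  0->4 ok
  [18] y  {4}  => 4  4->4 ok
  [19] y  {4}  => 4  4->4 ok
  [20] z  {0,1,2}  => 0  4->0 ok
  [21] z  {0,1,2}  => 0  0->0 ok
  [22] z  {0,1,2}  => 0  0->0 ok
  [23] z  {0,1,2}  => 0  0->0 ok
  [24] y  {4}  => 4  0->4 ok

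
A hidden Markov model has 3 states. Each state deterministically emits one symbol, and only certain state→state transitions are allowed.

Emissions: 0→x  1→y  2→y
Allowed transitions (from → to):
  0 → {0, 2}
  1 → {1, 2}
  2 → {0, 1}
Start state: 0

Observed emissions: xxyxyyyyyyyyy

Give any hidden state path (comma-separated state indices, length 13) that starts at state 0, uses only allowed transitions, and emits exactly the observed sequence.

0,0,2,0,2,1,1,1,1,2,1,1,2

  0: obs=x cand={0} pick 0 [start]
  1: obs=x cand={0} pick 0 [0->0 ok]
  2: obs=y cand={1,2} pick 2 [0->2 ok]
  3: obs=x cand={0} pick 0 [2->0 ok]
  4: obs=y cand={1,2} pick 2 [0->2 ok]
  5: obs=y cand={1,2} pick 1 [2->1 ok]
  6: obs=y cand={1,2} pick 1 [1->1 ok]
  7: obs=y cand={1,2} pick 1 [1->1 ok]
  8: obs=y cand={1,2} pick 1 [1->1 ok]
  9: obs=y cand={1,2} pick 2 [1->2 ok]
  10: obs=y cand={1,2} pick 1 [2->1 ok]
  11: obs=y cand={1,2} pick 1 [1->1 ok]
  12: obs=y cand={1,2} pick 2 [1->2 ok]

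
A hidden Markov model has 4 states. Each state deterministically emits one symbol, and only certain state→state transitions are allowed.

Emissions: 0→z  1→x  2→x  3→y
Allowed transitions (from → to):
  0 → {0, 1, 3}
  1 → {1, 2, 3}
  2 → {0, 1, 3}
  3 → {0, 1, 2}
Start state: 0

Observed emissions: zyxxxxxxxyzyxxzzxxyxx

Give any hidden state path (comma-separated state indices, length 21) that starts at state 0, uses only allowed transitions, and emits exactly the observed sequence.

0,3,1,2,1,1,1,2,1,3,0,3,1,2,0,0,1,1,3,2,1

  0: obs=z cand={0} pick 0 [start]
  1: obs=y cand={3} pick 3 [0->3 ok]
  2: obs=x cand={1,2} pick 1 [3->1 ok]
  3: obs=x cand={1,2} pick 2 [1->2 ok]
  4: obs=x cand={1,2} pick 1 [2->1 ok]
  5: obs=x cand={1,2} pick 1 [1->1 ok]
  6: obs=x cand={1,2} pick 1 [1->1 ok]
  7: obs=x cand={1,2} pick 2 [1->2 ok]
  8: obs=x cand={1,2} pick 1 [2->1 ok]
  9: obs=y cand={3} pick 3 [1->3 ok]
  10: obs=z cand={0} pick 0 [3->0 ok]
  11: obs=y cand={3} pick 3 [0->3 ok]
  12: obs=x cand={1,2} pick 1 [3->1 ok]
  13: obs=x cand={1,2} pick 2 [1->2 ok]
  14: obs=z cand={0} pick 0 [2->0 ok]
  15: obs=z cand={0} pick 0 [0->0 ok]
  16: obs=x cand={1,2} pick 1 [0->1 ok]
  17: obs=x cand={1,2} pick 1 [1->1 ok]
  18: obs=y cand={3} pick 3 [1->3 ok]
  19: obs=x cand={1,2} pick 2 [3->2 ok]
  20: obs=x cand={1,2} pick 1 [2->1 ok]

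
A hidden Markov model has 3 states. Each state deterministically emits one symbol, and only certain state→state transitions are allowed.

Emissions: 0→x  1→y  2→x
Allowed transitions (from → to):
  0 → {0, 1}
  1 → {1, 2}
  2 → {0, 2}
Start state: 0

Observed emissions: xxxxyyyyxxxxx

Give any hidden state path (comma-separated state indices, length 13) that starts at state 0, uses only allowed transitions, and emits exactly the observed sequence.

0,0,0,0,1,1,1,1,2,2,2,2,2

  [0] x  {0,2}  => 0  start
  [1] x  {0,2}  => 0  0->0 ok
  [2] x  {0,2}  => 0  0->0 ok
  [3] x  {0,2}  => 0  0->0 ok
  [4] y  {1}  => 1  0->1 ok
  [5] y  {1}  => 1  1->1 ok
  [6] y  {1}  => 1  1->1 ok
  [7] y  {1}  => 1  1->1 ok
  [8] x  {0,2}  => 2  1->2 ok
  [9] x  {0,2}  => 2  2->2 ok
  [10] x  {0,2}  => 2  2->2 ok
  [11] x  {0,2}  => 2  2->2 ok
  [12] x  {0,2}  => 2  2->2 ok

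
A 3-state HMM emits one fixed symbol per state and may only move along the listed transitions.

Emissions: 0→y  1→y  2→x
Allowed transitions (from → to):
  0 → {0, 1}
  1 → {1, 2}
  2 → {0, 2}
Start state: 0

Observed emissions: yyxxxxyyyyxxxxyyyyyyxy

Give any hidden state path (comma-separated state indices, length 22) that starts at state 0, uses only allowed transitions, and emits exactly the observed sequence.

0,1,2,2,2,2,0,0,1,1,2,2,2,2,0,0,0,0,1,1,2,0

  0: obs=y cand={0,1} pick 0 [start]
  1: obs=y cand={0,1} pick 1 [0->1 ok]
  2: obs=x cand={2} pick 2 [1->2 ok]
  3: obs=x cand={2} pick 2 [2->2 ok]
  4: obs=x cand={2} pick 2 [2->2 ok]
  5: obs=x cand={2} pick 2 [2->2 ok]
  6: obs=y cand={0,1} pick 0 [2->0 ok]
  7: obs=y cand={0,1} pick 0 [0->0 ok]
  8: obs=y cand={0,1} pick 1 [0->1 ok]
  9: obs=y cand={0,1} pick 1 [1->1 ok]
  10: obs=x cand={2} pick 2 [1->2 ok]
  11: obs=x cand={2} pick 2 [2->2 ok]
  12: obs=x cand={2} pick 2 [2->2 ok]
  13: obs=x cand={2} pick 2 [2->2 ok]
  14: obs=y cand={0,1} pick 0 [2->0 ok]
  15: obs=y cand={0,1} pick 0 [0->0 ok]
  16: obs=y cand={0,1} pick 0 [0->0 ok]
  17: obs=y cand={0,1} pick 0 [0->0 ok]
  18: obs=y cand={0,1} pick 1 [0->1 ok]
  19: obs=y cand={0,1} pick 1 [1->1 ok]
  20: obs=x cand={2} pick 2 [1->2 ok]
  21: obs=y cand={0,1} pick 0 [2->0 ok]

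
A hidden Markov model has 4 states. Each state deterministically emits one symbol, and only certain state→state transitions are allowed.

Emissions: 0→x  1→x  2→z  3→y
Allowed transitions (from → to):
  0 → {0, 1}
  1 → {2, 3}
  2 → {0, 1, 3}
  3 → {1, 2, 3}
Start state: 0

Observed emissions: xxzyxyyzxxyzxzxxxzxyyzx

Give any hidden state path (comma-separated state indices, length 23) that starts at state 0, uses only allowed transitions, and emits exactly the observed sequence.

0,1,2,3,1,3,3,2,0,1,3,2,1,2,0,0,1,2,1,3,3,2,1

  0: obs=x cand={0,1} pick 0 [start]
  1: obs=x cand={0,1} pick 1 [0->1 ok]
  2: obs=z cand={2} pick 2 [1->2 ok]
  3: obs=y cand={3} pick 3 [2->3 ok]
  4: obs=x cand={0,1} pick 1 [3->1 ok]
  5: obs=y cand={3} pick 3 [1->3 ok]
  6: obs=y cand={3} pick 3 [3->3 ok]
  7: obs=z cand={2} pick 2 [3->2 ok]
  8: obs=x cand={0,1} pick 0 [2->0 ok]
  9: obs=x cand={0,1} pick 1 [0->1 ok]
  10: obs=y cand={3} pick 3 [1->3 ok]
  11: obs=z cand={2} pick 2 [3->2 ok]
  12: obs=x cand={0,1} pick 1 [2->1 ok]
  13: obs=z cand={2} pick 2 [1->2 ok]
  14: obs=x cand={0,1} pick 0 [2->0 ok]
  15: obs=x cand={0,1} pick 0 [0->0 ok]
  16: obs=x cand={0,1} pick 1 [0->1 ok]
  17: obs=z cand={2} pick 2 [1->2 ok]
  18: obs=x cand={0,1} pick 1 [2->1 ok]
  19: obs=y cand={3} pick 3 [1->3 ok]
  20: obs=y cand={3} pick 3 [3->3 ok]
  21: obs=z cand={2} pick 2 [3->2 ok]
  22: obs=x cand={0,1} pick 1 [2->1 ok]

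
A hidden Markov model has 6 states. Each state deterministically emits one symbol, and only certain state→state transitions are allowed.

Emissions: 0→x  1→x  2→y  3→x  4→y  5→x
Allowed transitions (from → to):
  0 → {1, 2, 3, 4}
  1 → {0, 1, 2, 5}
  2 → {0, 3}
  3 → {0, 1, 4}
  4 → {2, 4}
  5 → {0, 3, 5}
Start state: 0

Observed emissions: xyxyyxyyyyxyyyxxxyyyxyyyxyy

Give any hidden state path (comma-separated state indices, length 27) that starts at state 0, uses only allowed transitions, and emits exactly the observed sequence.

  t0 'x' -> {0,1,3,5}, take 0 (start)
  t1 'y' -> {2,4}, take 2 (0->2 ok)
  t2 'x' -> {0,1,3,5}, take 3 (2->3 ok)
  t3 'y' -> {2,4}, take 4 (3->4 ok)
  t4 'y' -> {2,4}, take 2 (4->2 ok)
  t5 'x' -> {0,1,3,5}, take 3 (2->3 ok)
  t6 'y' -> {2,4}, take 4 (3->4 ok)
  t7 'y' -> {2,4}, take 4 (4->4 ok)
  t8 'y' -> {2,4}, take 4 (4->4 ok)
  t9 'y' -> {2,4}, take 2 (4->2 ok)
  t10 'x' -> {0,1,3,5}, take 3 (2->3 ok)
  t11 'y' -> {2,4}, take 4 (3->4 ok)
  t12 'y' -> {2,4}, take 4 (4->4 ok)
  t13 'y' -> {2,4}, take 2 (4->2 ok)
  t14 'x' -> {0,1,3,5}, take 3 (2->3 ok)
  t15 'x' -> {0,1,3,5}, take 1 (3->1 ok)
  t16 'x' -> {0,1,3,5}, take 0 (1->0 ok)
  t17 'y' -> {2,4}, take 4 (0->4 ok)
  t18 'y' -> {2,4}, take 4 (4->4 ok)
  t19 'y' -> {2,4}, take 2 (4->2 ok)
  t20 'x' -> {0,1,3,5}, take 0 (2->0 ok)
  t21 'y' -> {2,4}, take 4 (0->4 ok)
  t22 'y' -> {2,4}, take 4 (4->4 ok)
  t23 'y' -> {2,4}, take 2 (4->2 ok)
  t24 'x' -> {0,1,3,5}, take 0 (2->0 ok)
  t25 'y' -> {2,4}, take 4 (0->4 ok)
  t26 'y' -> {2,4}, take 4 (4->4 ok)

0,2,3,4,2,3,4,4,4,2,3,4,4,2,3,1,0,4,4,2,0,4,4,2,0,4,4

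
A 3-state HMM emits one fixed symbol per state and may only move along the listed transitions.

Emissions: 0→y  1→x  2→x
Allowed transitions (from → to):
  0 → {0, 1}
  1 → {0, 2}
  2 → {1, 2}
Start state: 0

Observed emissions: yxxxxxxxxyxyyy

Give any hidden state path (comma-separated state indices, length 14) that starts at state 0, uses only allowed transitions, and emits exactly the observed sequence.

  t0 'y' -> {0}, take 0 (start)
  t1 'x' -> {1,2}, take 1 (0->1 ok)
  t2 'x' -> {1,2}, take 2 (1->2 ok)
  t3 'x' -> {1,2}, take 1 (2->1 ok)
  t4 'x' -> {1,2}, take 2 (1->2 ok)
  t5 'x' -> {1,2}, take 1 (2->1 ok)
  t6 'x' -> {1,2}, take 2 (1->2 ok)
  t7 'x' -> {1,2}, take 2 (2->2 ok)
  t8 'x' -> {1,2}, take 1 (2->1 ok)
  t9 'y' -> {0}, take 0 (1->0 ok)
  t10 'x' -> {1,2}, take 1 (0->1 ok)
  t11 'y' -> {0}, take 0 (1->0 ok)
  t12 'y' -> {0}, take 0 (0->0 ok)
  t13 'y' -> {0}, take 0 (0->0 ok)

0,1,2,1,2,1,2,2,1,0,1,0,0,0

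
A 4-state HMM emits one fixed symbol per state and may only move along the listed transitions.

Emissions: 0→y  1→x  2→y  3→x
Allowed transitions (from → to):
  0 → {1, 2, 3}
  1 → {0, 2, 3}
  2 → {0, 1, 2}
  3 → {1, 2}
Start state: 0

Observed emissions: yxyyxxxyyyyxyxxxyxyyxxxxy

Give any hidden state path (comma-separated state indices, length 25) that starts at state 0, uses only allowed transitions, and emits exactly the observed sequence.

  0: obs=y cand={0,2} pick 0 [start]
  1: obs=x cand={1,3} pick 1 [0->1 ok]
  2: obs=y cand={0,2} pick 2 [1->2 ok]
  3: obs=y cand={0,2} pick 2 [2->2 ok]
  4: obs=x cand={1,3} pick 1 [2->1 ok]
  5: obs=x cand={1,3} pick 3 [1->3 ok]
  6: obs=x cand={1,3} pick 1 [3->1 ok]
  7: obs=y cand={0,2} pick 2 [1->2 ok]
  8: obs=y cand={0,2} pick 0 [2->0 ok]
  9: obs=y cand={0,2} pick 2 [0->2 ok]
  10: obs=y cand={0,2} pick 0 [2->0 ok]
  11: obs=x cand={1,3} pick 1 [0->1 ok]
  12: obs=y cand={0,2} pick 0 [1->0 ok]
  13: obs=x cand={1,3} pick 1 [0->1 ok]
  14: obs=x cand={1,3} pick 3 [1->3 ok]
  15: obs=x cand={1,3} pick 1 [3->1 ok]
  16: obs=y cand={0,2} pick 2 [1->2 ok]
  17: obs=x cand={1,3} pick 1 [2->1 ok]
  18: obs=y cand={0,2} pick 0 [1->0 ok]
  19: obs=y cand={0,2} pick 2 [0->2 ok]
  20: obs=x cand={1,3} pick 1 [2->1 ok]
  21: obs=x cand={1,3} pick 3 [1->3 ok]
  22: obs=x cand={1,3} pick 1 [3->1 ok]
  23: obs=x cand={1,3} pick 3 [1->3 ok]
  24: obs=y cand={0,2} pick 2 [3->2 ok]

0,1,2,2,1,3,1,2,0,2,0,1,0,1,3,1,2,1,0,2,1,3,1,3,2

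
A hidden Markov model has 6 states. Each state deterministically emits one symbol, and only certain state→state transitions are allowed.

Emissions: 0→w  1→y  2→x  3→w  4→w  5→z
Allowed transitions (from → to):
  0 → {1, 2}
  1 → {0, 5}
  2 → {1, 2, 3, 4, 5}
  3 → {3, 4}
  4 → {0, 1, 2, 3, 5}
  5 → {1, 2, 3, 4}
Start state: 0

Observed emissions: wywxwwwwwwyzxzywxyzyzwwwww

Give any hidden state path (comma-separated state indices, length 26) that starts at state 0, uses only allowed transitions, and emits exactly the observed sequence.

  pos 0: w in {0,3,4}, choose 0; start
  pos 1: y in {1}, choose 1; 0->1 ok
  pos 2: w in {0,3,4}, choose 0; 1->0 ok
  pos 3: x in {2}, choose 2; 0->2 ok
  pos 4: w in {0,3,4}, choose 4; 2->4 ok
  pos 5: w in {0,3,4}, choose 3; 4->3 ok
  pos 6: w in {0,3,4}, choose 3; 3->3 ok
  pos 7: w in {0,3,4}, choose 3; 3->3 ok
  pos 8: w in {0,3,4}, choose 4; 3->4 ok
  pos 9: w in {0,3,4}, choose 0; 4->0 ok
  pos 10: y in {1}, choose 1; 0->1 ok
  pos 11: z in {5}, choose 5; 1->5 ok
  pos 12: x in {2}, choose 2; 5->2 ok
  pos 13: z in {5}, choose 5; 2->5 ok
  pos 14: y in {1}, choose 1; 5->1 ok
  pos 15: w in {0,3,4}, choose 0; 1->0 ok
  pos 16: x in {2}, choose 2; 0->2 ok
  pos 17: y in {1}, choose 1; 2->1 ok
  pos 18: z in {5}, choose 5; 1->5 ok
  pos 19: y in {1}, choose 1; 5->1 ok
  pos 20: z in {5}, choose 5; 1->5 ok
  pos 21: w in {0,3,4}, choose 3; 5->3 ok
  pos 22: w in {0,3,4}, choose 3; 3->3 ok
  pos 23: w in {0,3,4}, choose 4; 3->4 ok
  pos 24: w in {0,3,4}, choose 3; 4->3 ok
  pos 25: w in {0,3,4}, choose 4; 3->4 ok

0,1,0,2,4,3,3,3,4,0,1,5,2,5,1,0,2,1,5,1,5,3,3,4,3,4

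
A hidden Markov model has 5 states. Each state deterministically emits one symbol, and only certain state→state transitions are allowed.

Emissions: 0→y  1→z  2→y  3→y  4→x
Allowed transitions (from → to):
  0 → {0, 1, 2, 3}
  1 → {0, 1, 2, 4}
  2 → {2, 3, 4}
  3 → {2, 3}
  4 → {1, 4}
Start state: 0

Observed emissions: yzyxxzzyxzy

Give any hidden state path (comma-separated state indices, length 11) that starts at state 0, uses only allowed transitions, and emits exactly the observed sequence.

0,1,2,4,4,1,1,2,4,1,0

  t0 'y' -> {0,2,3}, take 0 (start)
  t1 'z' -> {1}, take 1 (0->1 ok)
  t2 'y' -> {0,2,3}, take 2 (1->2 ok)
  t3 'x' -> {4}, take 4 (2->4 ok)
  t4 'x' -> {4}, take 4 (4->4 ok)
  t5 'z' -> {1}, take 1 (4->1 ok)
  t6 'z' -> {1}, take 1 (1->1 ok)
  t7 'y' -> {0,2,3}, take 2 (1->2 ok)
  t8 'x' -> {4}, take 4 (2->4 ok)
  t9 'z' -> {1}, take 1 (4->1 ok)
  t10 'y' -> {0,2,3}, take 0 (1->0 ok)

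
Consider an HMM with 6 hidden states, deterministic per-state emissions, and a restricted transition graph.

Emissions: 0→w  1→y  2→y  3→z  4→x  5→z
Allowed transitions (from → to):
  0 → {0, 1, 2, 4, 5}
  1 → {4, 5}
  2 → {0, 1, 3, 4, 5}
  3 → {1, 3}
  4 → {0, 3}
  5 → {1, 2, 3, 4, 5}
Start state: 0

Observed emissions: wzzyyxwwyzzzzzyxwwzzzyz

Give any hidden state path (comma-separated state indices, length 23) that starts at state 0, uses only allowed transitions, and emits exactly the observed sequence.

  0: obs=w cand={0} pick 0 [start]
  1: obs=z cand={3,5} pick 5 [0->5 ok]
  2: obs=z cand={3,5} pick 5 [5->5 ok]
  3: obs=y cand={1,2} pick 2 [5->2 ok]
  4: obs=y cand={1,2} pick 1 [2->1 ok]
  5: obs=x cand={4} pick 4 [1->4 ok]
  6: obs=w cand={0} pick 0 [4->0 ok]
  7: obs=w cand={0} pick 0 [0->0 ok]
  8: obs=y cand={1,2} pick 1 [0->1 ok]
  9: obs=z cand={3,5} pick 5 [1->5 ok]
  10: obs=z cand={3,5} pick 5 [5->5 ok]
  11: obs=z cand={3,5} pick 3 [5->3 ok]
  12: obs=z cand={3,5} pick 3 [3->3 ok]
  13: obs=z cand={3,5} pick 3 [3->3 ok]
  14: obs=y cand={1,2} pick 1 [3->1 ok]
  15: obs=x cand={4} pick 4 [1->4 ok]
  16: obs=w cand={0} pick 0 [4->0 ok]
  17: obs=w cand={0} pick 0 [0->0 ok]
  18: obs=z cand={3,5} pick 5 [0->5 ok]
  19: obs=z cand={3,5} pick 5 [5->5 ok]
  20: obs=z cand={3,5} pick 3 [5->3 ok]
  21: obs=y cand={1,2} pick 1 [3->1 ok]
  22: obs=z cand={3,5} pick 5 [1->5 ok]

0,5,5,2,1,4,0,0,1,5,5,3,3,3,1,4,0,0,5,5,3,1,5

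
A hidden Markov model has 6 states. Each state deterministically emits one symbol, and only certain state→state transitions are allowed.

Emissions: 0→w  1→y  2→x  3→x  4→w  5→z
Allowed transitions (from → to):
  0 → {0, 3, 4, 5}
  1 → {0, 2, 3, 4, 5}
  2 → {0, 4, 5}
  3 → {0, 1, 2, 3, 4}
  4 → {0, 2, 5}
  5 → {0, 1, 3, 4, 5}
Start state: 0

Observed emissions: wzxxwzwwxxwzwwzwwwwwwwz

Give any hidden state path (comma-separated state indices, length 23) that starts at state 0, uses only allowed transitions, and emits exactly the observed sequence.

0,5,3,2,4,5,4,0,3,2,0,5,4,0,5,0,4,0,4,0,0,4,5

  [0] w  {0,4}  => 0  start
  [1] z  {5}  => 5  0->5 ok
  [2] x  {2,3}  => 3  5->3 ok
  [3] x  {2,3}  => 2  3->2 ok
  [4] w  {0,4}  => 4  2->4 ok
  [5] z  {5}  => 5  4->5 ok
  [6] w  {0,4}  => 4  5->4 ok
  [7] w  {0,4}  => 0  4->0 ok
  [8] x  {2,3}  => 3  0->3 ok
  [9] x  {2,3}  => 2  3->2 ok
  [10] w  {0,4}  => 0  2->0 ok
  [11] z  {5}  => 5  0->5 ok
  [12] w  {0,4}  => 4  5->4 ok
  [13] w  {0,4}  => 0  4->0 ok
  [14] z  {5}  => 5  0->5 ok
  [15] w  {0,4}  => 0  5->0 ok
  [16] w  {0,4}  => 4  0->4 ok
  [17] w  {0,4}  => 0  4->0 ok
  [18] w  {0,4}  => 4  0->4 ok
  [19] w  {0,4}  => 0  4->0 ok
  [20] w  {0,4}  => 0  0->0 ok
  [21] w  {0,4}  => 4  0->4 ok
  [22] z  {5}  => 5  4->5 ok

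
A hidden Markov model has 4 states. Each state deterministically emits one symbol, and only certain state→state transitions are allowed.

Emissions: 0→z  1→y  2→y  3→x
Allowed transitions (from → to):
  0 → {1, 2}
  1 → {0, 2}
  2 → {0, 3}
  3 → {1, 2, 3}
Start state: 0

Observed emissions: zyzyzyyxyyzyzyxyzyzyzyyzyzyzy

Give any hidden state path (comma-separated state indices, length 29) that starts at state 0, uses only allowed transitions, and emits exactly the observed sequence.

  pos 0: z in {0}, choose 0; start
  pos 1: y in {1,2}, choose 2; 0->2 ok
  pos 2: z in {0}, choose 0; 2->0 ok
  pos 3: y in {1,2}, choose 2; 0->2 ok
  pos 4: z in {0}, choose 0; 2->0 ok
  pos 5: y in {1,2}, choose 1; 0->1 ok
  pos 6: y in {1,2}, choose 2; 1->2 ok
  pos 7: x in {3}, choose 3; 2->3 ok
  pos 8: y in {1,2}, choose 1; 3->1 ok
  pos 9: y in {1,2}, choose 2; 1->2 ok
  pos 10: z in {0}, choose 0; 2->0 ok
  pos 11: y in {1,2}, choose 2; 0->2 ok
  pos 12: z in {0}, choose 0; 2->0 ok
  pos 13: y in {1,2}, choose 2; 0->2 ok
  pos 14: x in {3}, choose 3; 2->3 ok
  pos 15: y in {1,2}, choose 1; 3->1 ok
  pos 16: z in {0}, choose 0; 1->0 ok
  pos 17: y in {1,2}, choose 1; 0->1 ok
  pos 18: z in {0}, choose 0; 1->0 ok
  pos 19: y in {1,2}, choose 1; 0->1 ok
  pos 20: z in {0}, choose 0; 1->0 ok
  pos 21: y in {1,2}, choose 1; 0->1 ok
  pos 22: y in {1,2}, choose 2; 1->2 ok
  pos 23: z in {0}, choose 0; 2->0 ok
  pos 24: y in {1,2}, choose 2; 0->2 ok
  pos 25: z in {0}, choose 0; 2->0 ok
  pos 26: y in {1,2}, choose 1; 0->1 ok
  pos 27: z in {0}, choose 0; 1->0 ok
  pos 28: y in {1,2}, choose 1; 0->1 ok

0,2,0,2,0,1,2,3,1,2,0,2,0,2,3,1,0,1,0,1,0,1,2,0,2,0,1,0,1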